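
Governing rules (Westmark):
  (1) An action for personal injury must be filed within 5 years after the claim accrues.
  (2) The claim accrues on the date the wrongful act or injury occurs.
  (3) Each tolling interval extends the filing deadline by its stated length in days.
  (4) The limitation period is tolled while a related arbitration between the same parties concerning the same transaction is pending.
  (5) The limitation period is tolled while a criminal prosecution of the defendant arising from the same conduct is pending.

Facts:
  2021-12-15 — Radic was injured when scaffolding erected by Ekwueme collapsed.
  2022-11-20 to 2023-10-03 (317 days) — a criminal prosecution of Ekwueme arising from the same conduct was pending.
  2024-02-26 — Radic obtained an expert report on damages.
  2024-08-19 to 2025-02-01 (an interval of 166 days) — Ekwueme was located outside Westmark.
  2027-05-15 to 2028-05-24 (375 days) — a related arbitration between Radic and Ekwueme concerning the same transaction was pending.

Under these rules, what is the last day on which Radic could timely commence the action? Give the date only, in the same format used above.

The claim accrued on 2021-12-15, the date of the act.
5 years from 2021-12-15 is 2026-12-15.
The pending criminal prosecution from 2022-11-20 to 2023-10-03 tolled the period for 317 days, extending the deadline to 2027-10-28.
The period was tolled for 375 days by the pending related arbitration (2027-05-15 to 2028-05-24), pushing the deadline to 2028-11-06.
Although the defendant's absence ran from 2024-08-19 to 2025-02-01, the stated rules do not make that a tolling event, so it is disregarded.
Nothing else in the chronology tolls or restarts the period.

2028-11-06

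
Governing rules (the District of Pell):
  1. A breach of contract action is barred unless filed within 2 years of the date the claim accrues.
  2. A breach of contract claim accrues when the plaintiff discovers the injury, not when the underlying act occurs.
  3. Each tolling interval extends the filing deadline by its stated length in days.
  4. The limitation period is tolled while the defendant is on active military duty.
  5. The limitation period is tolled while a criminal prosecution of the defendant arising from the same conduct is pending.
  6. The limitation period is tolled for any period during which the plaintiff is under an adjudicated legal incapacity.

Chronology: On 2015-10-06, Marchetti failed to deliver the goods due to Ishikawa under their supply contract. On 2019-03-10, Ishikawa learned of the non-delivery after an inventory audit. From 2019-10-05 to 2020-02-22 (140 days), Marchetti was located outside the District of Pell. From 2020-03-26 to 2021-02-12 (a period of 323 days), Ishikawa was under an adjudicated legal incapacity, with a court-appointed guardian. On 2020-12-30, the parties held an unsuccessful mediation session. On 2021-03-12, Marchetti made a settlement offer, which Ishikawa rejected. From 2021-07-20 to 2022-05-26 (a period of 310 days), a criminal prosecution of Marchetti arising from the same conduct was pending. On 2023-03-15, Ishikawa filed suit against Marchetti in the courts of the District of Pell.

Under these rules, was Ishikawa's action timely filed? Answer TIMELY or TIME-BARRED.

TIME-BARRED

The claim did not accrue until Ishikawa discovered the injury on 2019-03-10; the 2015-10-06 act date does not start the clock under the stated rule.
Adding the 2 years base period to 2019-03-10 gives a deadline of 2021-03-10, before any tolling.
Because the plaintiff's legal incapacity ran from 2020-03-26 to 2021-02-12, the deadline is extended by 323 days to 2022-01-27.
The pending criminal prosecution from 2021-07-20 to 2022-05-26 tolled the period for 310 days, extending the deadline to 2022-12-03.
Although the defendant's absence ran from 2019-10-05 to 2020-02-22, the stated rules do not make that a tolling event, so it is disregarded.
Nothing else in the chronology tolls or restarts the period.
Filing on 2023-03-15 missed the 2022-12-03 deadline — the action is time-barred.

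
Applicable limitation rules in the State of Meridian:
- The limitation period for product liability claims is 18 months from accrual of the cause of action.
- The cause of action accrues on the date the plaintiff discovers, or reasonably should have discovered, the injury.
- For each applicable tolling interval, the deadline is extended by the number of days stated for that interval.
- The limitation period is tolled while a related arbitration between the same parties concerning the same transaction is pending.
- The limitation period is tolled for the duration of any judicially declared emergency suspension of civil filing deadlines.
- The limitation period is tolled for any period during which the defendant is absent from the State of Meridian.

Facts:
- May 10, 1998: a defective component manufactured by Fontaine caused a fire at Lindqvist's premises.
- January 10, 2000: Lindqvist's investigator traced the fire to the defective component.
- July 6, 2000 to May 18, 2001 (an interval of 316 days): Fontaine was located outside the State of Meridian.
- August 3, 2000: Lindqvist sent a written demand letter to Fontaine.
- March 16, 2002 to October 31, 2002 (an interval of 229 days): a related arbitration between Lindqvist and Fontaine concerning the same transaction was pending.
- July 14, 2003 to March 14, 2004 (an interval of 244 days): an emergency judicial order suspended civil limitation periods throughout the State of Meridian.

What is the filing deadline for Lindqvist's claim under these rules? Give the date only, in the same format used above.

The claim did not accrue until Lindqvist discovered the injury on January 10, 2000; the May 10, 1998 act date does not start the clock under the stated rule.
Adding the 18 months base period to January 10, 2000 gives a deadline of July 10, 2001, before any tolling.
Because the defendant's absence from the jurisdiction ran from July 6, 2000 to May 18, 2001, the deadline is extended by 316 days to May 22, 2002.
The period was tolled for 229 days by the pending related arbitration (March 16, 2002 to October 31, 2002), pushing the deadline to January 6, 2003.
By the time the emergency suspension of filing deadlines began on July 14, 2003, the limitation period had already expired on January 6, 2003; that interval cannot revive it.
Nothing else in the chronology tolls or restarts the period.

January 6, 2003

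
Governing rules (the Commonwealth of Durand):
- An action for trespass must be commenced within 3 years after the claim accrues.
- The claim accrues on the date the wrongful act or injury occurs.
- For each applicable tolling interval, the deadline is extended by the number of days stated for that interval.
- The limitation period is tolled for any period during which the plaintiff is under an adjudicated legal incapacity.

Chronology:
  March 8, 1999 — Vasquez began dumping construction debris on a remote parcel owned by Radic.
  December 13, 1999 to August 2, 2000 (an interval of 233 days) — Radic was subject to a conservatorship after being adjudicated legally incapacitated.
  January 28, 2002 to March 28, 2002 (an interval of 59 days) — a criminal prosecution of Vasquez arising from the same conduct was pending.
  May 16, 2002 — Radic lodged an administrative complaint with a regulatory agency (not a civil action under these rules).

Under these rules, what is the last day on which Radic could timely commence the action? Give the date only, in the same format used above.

October 27, 2002

The claim accrued on March 8, 1999, the date of the act.
3 years from March 8, 1999 is March 8, 2002.
The period was tolled for 233 days by the plaintiff's legal incapacity (December 13, 1999 to August 2, 2000), pushing the deadline to October 27, 2002.
The pending criminal prosecution from January 28, 2002 to March 28, 2002 does not toll the period, because no stated rule makes a criminal prosecution a tolling event.
The other events in the timeline have no effect on the limitation period under the stated rules.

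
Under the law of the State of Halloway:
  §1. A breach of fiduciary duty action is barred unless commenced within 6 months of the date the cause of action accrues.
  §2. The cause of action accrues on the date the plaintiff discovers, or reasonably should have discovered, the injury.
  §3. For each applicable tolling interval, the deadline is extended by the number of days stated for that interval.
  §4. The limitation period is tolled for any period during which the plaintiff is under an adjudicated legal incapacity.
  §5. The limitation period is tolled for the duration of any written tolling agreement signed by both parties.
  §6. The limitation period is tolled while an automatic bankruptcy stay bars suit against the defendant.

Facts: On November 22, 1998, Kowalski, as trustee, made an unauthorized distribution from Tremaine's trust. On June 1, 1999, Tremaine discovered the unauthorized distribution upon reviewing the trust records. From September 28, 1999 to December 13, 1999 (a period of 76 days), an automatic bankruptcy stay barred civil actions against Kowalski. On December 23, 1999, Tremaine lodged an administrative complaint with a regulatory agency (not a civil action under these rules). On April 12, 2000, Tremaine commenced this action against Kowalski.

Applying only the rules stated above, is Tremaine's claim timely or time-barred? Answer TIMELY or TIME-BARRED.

TIME-BARRED

The claim did not accrue until Tremaine discovered the injury on June 1, 1999; the November 22, 1998 act date does not start the clock under the stated rule.
The untolled deadline — 6 months after June 1, 1999 — is December 1, 1999.
The period was tolled for 76 days by the automatic bankruptcy stay (September 28, 1999 to December 13, 1999), pushing the deadline to February 15, 2000.
None of the other events listed affects the running of the period under the stated rules.
Filing on April 12, 2000 missed the February 15, 2000 deadline — the action is time-barred.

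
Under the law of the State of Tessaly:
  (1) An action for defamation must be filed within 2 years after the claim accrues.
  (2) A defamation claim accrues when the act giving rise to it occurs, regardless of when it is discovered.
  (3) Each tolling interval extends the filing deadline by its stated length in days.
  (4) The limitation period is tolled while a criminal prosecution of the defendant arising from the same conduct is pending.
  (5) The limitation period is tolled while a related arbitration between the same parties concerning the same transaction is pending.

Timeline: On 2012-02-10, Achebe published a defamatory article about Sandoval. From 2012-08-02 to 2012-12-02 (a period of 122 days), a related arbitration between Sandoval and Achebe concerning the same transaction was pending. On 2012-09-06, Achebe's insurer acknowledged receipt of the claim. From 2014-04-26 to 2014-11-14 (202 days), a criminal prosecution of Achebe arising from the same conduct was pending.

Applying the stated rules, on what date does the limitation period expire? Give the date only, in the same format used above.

The limitation period began to run on 2012-02-10.
The untolled deadline — 2 years after 2012-02-10 — is 2014-02-10.
The period was tolled for 122 days by the pending related arbitration (2012-08-02 to 2012-12-02), pushing the deadline to 2014-06-12.
The pending criminal prosecution from 2014-04-26 to 2014-11-14 tolled the period for 202 days, extending the deadline to 2014-12-31.
Nothing else in the chronology tolls or restarts the period.

2014-12-31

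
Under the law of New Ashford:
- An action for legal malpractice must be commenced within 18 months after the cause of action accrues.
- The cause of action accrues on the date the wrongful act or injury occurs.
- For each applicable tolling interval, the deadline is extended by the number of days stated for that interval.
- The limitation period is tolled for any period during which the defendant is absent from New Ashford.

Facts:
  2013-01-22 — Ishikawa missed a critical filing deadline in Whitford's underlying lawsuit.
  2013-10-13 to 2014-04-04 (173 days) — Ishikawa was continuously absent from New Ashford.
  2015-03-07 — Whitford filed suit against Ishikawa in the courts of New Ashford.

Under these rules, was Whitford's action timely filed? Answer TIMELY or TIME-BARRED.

The limitation period began to run on 2013-01-22.
18 months from 2013-01-22 is 2014-07-22.
The period was tolled for 173 days by the defendant's absence from the jurisdiction (2013-10-13 to 2014-04-04), pushing the deadline to 2015-01-11.
Whitford filed on 2015-03-07, after the 2015-01-11 deadline, so the action is time-barred.

TIME-BARRED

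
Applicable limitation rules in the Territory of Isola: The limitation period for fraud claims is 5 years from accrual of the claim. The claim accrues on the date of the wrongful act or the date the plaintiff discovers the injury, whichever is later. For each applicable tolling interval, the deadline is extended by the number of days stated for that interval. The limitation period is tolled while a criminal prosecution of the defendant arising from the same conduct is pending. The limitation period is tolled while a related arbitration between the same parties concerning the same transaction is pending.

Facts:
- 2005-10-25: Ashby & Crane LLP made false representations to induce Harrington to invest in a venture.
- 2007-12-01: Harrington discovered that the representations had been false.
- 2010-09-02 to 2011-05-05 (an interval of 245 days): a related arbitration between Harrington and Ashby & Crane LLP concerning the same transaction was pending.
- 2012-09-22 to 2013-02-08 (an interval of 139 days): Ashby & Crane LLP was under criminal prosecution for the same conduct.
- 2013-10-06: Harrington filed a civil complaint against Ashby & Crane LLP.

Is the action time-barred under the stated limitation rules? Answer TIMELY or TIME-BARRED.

Because discovery on 2007-12-01 post-dates the 2005-10-25 act, accrual under the later-of rule falls on 2007-12-01.
The untolled deadline — 5 years after 2007-12-01 — is 2012-12-01.
Because the pending related arbitration ran from 2010-09-02 to 2011-05-05, the deadline is extended by 245 days to 2013-08-03.
The pending criminal prosecution from 2012-09-22 to 2013-02-08 tolled the period for 139 days, extending the deadline to 2013-12-20.
Filing on 2013-10-06 beat the 2013-12-20 deadline — the action is timely.

TIMELY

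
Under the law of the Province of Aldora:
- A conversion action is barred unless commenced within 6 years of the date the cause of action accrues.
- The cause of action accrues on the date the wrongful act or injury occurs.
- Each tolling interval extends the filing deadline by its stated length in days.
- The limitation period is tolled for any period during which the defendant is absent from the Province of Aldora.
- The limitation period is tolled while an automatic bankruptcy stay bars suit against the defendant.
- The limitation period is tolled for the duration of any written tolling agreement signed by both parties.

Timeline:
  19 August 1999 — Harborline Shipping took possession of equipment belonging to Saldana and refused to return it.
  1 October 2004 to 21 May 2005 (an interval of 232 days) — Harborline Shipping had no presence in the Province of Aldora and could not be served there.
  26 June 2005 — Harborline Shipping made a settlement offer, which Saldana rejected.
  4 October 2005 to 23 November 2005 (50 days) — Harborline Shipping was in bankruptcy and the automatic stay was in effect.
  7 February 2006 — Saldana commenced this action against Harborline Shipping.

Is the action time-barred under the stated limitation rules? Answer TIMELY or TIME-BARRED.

The claim accrued on 19 August 1999, when the wrongful act occurred.
Adding the 6 years base period to 19 August 1999 gives a deadline of 19 August 2005, before any tolling.
The period was tolled for 232 days by the defendant's absence from the jurisdiction (1 October 2004 to 21 May 2005), pushing the deadline to 8 April 2006.
The period was tolled for 50 days by the automatic bankruptcy stay (4 October 2005 to 23 November 2005), pushing the deadline to 28 May 2006.
The other events in the timeline have no effect on the limitation period under the stated rules.
Filing on 7 February 2006 beat the 28 May 2006 deadline — the action is timely.

TIMELY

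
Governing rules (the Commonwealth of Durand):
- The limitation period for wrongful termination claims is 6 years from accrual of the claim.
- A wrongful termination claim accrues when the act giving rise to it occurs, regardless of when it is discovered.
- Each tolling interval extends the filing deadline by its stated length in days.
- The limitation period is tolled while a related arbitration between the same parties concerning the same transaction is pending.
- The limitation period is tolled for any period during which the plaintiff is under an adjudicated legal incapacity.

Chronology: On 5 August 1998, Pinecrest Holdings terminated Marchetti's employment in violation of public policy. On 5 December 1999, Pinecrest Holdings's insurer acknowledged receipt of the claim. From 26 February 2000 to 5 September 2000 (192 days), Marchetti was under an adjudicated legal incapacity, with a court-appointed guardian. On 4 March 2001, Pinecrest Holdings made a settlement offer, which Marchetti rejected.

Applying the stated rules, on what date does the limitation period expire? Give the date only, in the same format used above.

13 February 2005

The limitation period began to run on 5 August 1998.
Adding the 6 years base period to 5 August 1998 gives a deadline of 5 August 2004, before any tolling.
The plaintiff's legal incapacity from 26 February 2000 to 5 September 2000 tolled the period for 192 days, extending the deadline to 13 February 2005.
The other events in the timeline have no effect on the limitation period under the stated rules.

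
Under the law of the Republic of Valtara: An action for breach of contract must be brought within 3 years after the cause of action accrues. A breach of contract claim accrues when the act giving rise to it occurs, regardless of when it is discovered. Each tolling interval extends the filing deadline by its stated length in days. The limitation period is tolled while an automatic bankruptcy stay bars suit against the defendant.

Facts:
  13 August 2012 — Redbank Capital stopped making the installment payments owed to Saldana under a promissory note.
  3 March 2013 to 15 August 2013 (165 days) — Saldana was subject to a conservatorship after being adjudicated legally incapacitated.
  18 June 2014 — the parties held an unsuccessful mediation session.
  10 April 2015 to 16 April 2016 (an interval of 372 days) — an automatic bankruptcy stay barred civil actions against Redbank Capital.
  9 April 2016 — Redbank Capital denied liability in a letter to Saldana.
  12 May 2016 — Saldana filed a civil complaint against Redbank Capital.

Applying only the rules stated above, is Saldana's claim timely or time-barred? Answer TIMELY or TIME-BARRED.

TIMELY

The cause of action accrued on 13 August 2012, the date of the act.
The untolled deadline — 3 years after 13 August 2012 — is 13 August 2015.
Because the automatic bankruptcy stay ran from 10 April 2015 to 16 April 2016, the deadline is extended by 372 days to 19 August 2016.
The plaintiff's legal incapacity from 3 March 2013 to 15 August 2013 does not toll the period, because no stated rule makes the plaintiff's incapacity a tolling event.
None of the other events listed affects the running of the period under the stated rules.
Saldana filed on 12 May 2016, before the 19 August 2016 deadline, so the action is timely.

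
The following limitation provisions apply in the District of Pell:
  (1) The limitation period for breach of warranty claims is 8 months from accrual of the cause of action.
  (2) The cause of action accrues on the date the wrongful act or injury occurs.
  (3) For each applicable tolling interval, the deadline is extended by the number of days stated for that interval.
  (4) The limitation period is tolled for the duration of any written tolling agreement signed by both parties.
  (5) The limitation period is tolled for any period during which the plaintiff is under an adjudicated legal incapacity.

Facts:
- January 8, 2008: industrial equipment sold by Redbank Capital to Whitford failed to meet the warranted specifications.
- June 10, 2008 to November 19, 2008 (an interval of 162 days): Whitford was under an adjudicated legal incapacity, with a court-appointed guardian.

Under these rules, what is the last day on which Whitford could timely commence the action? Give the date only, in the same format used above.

February 17, 2009

The limitation period began to run on January 8, 2008.
The untolled deadline — 8 months after January 8, 2008 — is September 8, 2008.
The period was tolled for 162 days by the plaintiff's legal incapacity (June 10, 2008 to November 19, 2008), pushing the deadline to February 17, 2009.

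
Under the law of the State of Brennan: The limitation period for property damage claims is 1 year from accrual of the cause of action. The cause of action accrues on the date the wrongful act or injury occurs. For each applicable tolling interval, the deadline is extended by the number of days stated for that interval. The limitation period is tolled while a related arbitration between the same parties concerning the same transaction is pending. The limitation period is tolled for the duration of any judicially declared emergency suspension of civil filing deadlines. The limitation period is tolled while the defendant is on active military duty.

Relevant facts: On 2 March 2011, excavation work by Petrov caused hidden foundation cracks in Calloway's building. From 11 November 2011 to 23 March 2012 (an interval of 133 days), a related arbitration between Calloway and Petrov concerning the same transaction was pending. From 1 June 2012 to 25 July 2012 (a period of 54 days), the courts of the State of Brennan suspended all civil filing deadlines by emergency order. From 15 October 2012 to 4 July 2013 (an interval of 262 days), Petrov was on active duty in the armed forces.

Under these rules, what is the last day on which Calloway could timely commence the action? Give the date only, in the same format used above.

The claim accrued on 2 March 2011, when the wrongful act occurred.
The untolled deadline — 1 year after 2 March 2011 — is 2 March 2012.
The pending related arbitration from 11 November 2011 to 23 March 2012 tolled the period for 133 days, extending the deadline to 13 July 2012.
Because the emergency suspension of filing deadlines ran from 1 June 2012 to 25 July 2012, the deadline is extended by 54 days to 5 September 2012.
The defendant's active military service from 15 October 2012 to 4 July 2013 began after the period had already run on 5 September 2012, so it has no tolling effect.

5 September 2012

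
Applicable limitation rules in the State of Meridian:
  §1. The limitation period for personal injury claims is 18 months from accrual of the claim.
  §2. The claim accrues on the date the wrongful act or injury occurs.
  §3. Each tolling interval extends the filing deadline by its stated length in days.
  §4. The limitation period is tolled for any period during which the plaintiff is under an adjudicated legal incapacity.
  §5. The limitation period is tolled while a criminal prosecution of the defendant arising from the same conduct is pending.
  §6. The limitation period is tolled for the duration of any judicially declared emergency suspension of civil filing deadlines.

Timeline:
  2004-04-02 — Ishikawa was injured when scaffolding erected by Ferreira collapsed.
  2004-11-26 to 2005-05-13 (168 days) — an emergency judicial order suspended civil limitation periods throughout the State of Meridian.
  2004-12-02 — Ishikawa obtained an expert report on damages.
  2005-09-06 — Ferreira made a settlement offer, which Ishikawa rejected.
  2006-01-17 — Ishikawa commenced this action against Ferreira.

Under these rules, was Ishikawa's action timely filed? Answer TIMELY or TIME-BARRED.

The claim accrued on 2004-04-02, the date of the act.
The untolled deadline — 18 months after 2004-04-02 — is 2005-10-02.
The emergency suspension of filing deadlines from 2004-11-26 to 2005-05-13 tolled the period for 168 days, extending the deadline to 2006-03-19.
The other events in the timeline have no effect on the limitation period under the stated rules.
Filing on 2006-01-17 beat the 2006-03-19 deadline — the action is timely.

TIMELY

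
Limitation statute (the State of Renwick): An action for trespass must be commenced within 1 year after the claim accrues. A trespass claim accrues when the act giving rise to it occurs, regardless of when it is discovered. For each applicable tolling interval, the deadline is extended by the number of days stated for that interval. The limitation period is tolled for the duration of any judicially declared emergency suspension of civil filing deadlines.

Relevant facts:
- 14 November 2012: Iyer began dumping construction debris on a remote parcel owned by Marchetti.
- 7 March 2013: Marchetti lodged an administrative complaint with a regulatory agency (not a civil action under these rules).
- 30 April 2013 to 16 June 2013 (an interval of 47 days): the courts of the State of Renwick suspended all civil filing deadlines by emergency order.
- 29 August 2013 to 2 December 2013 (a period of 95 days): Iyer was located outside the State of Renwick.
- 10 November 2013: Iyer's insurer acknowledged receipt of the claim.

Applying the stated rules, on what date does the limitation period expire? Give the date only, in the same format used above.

The claim accrued on 14 November 2012, when the wrongful act occurred.
The untolled deadline — 1 year after 14 November 2012 — is 14 November 2013.
The emergency suspension of filing deadlines from 30 April 2013 to 16 June 2013 tolled the period for 47 days, extending the deadline to 31 December 2013.
Although the defendant's absence ran from 29 August 2013 to 2 December 2013, the stated rules do not make that a tolling event, so it is disregarded.
The other events in the timeline have no effect on the limitation period under the stated rules.

31 December 2013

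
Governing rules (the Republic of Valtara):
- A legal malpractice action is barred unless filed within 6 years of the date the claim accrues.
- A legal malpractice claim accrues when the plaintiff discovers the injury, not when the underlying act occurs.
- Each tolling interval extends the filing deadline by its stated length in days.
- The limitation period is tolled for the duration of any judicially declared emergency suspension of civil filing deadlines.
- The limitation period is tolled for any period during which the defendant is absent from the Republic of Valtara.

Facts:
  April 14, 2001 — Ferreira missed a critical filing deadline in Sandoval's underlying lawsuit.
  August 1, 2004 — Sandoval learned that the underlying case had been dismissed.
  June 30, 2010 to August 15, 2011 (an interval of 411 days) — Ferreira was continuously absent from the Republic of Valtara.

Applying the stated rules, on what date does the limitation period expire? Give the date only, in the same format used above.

September 16, 2011

Under the discovery rule, the claim accrued on August 1, 2004, when Sandoval discovered the injury — not on the April 14, 2001 date of the underlying act.
6 years from August 1, 2004 is August 1, 2010.
Because the defendant's absence from the jurisdiction ran from June 30, 2010 to August 15, 2011, the deadline is extended by 411 days to September 16, 2011.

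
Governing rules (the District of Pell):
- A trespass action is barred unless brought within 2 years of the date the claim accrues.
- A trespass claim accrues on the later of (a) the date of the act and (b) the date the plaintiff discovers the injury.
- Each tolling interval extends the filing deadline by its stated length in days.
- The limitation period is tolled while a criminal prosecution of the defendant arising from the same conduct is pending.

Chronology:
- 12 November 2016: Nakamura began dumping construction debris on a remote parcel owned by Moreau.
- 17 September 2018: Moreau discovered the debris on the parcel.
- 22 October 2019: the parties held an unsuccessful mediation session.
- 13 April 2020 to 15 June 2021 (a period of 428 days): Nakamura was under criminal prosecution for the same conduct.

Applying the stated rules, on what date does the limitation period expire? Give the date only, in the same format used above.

19 November 2021

Because discovery on 17 September 2018 post-dates the 12 November 2016 act, accrual under the later-of rule falls on 17 September 2018.
2 years from 17 September 2018 is 17 September 2020.
Because the pending criminal prosecution ran from 13 April 2020 to 15 June 2021, the deadline is extended by 428 days to 19 November 2021.
Nothing else in the chronology tolls or restarts the period.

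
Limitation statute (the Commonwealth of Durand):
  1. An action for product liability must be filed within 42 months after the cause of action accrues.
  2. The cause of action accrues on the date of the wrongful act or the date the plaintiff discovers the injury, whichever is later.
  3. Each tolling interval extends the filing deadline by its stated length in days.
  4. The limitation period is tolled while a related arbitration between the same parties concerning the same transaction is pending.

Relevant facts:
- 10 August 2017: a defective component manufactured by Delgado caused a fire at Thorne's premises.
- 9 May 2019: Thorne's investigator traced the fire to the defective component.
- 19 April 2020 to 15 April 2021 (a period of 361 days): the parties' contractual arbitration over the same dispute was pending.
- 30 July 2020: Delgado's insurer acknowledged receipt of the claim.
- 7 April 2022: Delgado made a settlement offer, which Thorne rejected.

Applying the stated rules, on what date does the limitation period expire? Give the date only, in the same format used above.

Taking the later of the act (10 August 2017) and discovery (9 May 2019), the claim accrued on 9 May 2019.
The untolled deadline — 42 months after 9 May 2019 — is 9 November 2022.
The period was tolled for 361 days by the pending related arbitration (19 April 2020 to 15 April 2021), pushing the deadline to 5 November 2023.
None of the other events listed affects the running of the period under the stated rules.

5 November 2023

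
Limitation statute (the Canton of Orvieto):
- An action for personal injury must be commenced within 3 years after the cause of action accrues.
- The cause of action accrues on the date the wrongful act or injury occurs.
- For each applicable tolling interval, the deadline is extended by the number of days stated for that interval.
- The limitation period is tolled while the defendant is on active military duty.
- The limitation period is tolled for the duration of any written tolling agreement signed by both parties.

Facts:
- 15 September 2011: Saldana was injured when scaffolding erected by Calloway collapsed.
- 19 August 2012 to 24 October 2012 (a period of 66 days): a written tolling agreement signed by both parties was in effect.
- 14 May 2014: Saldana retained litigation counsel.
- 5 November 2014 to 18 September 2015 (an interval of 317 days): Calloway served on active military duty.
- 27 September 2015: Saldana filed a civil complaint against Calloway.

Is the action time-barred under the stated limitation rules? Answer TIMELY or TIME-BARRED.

TIMELY

The cause of action accrued on 15 September 2011, the date of the act.
The untolled deadline — 3 years after 15 September 2011 — is 15 September 2014.
Because the written tolling agreement ran from 19 August 2012 to 24 October 2012, the deadline is extended by 66 days to 20 November 2014.
The period was tolled for 317 days by the defendant's active military service (5 November 2014 to 18 September 2015), pushing the deadline to 3 October 2015.
None of the other events listed affects the running of the period under the stated rules.
Saldana filed on 27 September 2015, before the 3 October 2015 deadline, so the action is timely.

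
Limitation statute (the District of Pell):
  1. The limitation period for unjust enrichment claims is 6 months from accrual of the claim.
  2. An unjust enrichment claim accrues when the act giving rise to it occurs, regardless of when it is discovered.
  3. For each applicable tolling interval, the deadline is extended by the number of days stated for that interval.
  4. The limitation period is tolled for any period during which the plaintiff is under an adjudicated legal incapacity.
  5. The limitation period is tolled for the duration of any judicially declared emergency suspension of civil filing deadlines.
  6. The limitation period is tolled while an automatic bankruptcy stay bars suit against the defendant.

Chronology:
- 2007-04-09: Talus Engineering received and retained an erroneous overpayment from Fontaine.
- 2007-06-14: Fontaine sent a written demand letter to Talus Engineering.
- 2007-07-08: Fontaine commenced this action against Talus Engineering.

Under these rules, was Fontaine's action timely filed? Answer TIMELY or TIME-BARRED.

The claim accrued on 2007-04-09, the date of the act.
Adding the 6 months base period to 2007-04-09 gives a deadline of 2007-10-09, before any tolling.
None of the other events listed affects the running of the period under the stated rules.
Filing on 2007-07-08 beat the 2007-10-09 deadline — the action is timely.

TIMELY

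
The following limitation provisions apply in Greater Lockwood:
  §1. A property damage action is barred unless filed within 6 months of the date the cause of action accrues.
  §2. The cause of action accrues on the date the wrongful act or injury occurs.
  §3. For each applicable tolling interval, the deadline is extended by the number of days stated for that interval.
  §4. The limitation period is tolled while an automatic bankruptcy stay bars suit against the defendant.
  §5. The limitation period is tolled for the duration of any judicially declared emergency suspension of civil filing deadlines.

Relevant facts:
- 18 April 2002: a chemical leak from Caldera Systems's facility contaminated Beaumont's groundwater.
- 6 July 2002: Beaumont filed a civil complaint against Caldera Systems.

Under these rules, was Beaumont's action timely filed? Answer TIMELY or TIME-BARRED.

The cause of action accrued on 18 April 2002, the date of the act.
Adding the 6 months base period to 18 April 2002 gives a deadline of 18 October 2002, before any tolling.
Beaumont filed on 6 July 2002, before the 18 October 2002 deadline, so the action is timely.

TIMELY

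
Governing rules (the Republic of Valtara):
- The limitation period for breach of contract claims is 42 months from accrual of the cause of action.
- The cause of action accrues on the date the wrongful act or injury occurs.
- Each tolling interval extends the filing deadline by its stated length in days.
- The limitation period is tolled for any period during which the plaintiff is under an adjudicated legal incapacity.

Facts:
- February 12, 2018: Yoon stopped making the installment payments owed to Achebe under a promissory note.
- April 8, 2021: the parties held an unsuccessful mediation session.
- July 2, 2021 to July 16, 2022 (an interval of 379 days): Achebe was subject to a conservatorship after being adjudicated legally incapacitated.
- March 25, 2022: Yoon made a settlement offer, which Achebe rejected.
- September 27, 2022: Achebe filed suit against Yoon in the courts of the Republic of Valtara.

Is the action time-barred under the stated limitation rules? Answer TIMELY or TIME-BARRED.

TIME-BARRED

The claim accrued on February 12, 2018, when the wrongful act occurred.
42 months from February 12, 2018 is August 12, 2021.
Because the plaintiff's legal incapacity ran from July 2, 2021 to July 16, 2022, the deadline is extended by 379 days to August 26, 2022.
Nothing else in the chronology tolls or restarts the period.
Achebe filed on September 27, 2022, after the August 26, 2022 deadline, so the action is time-barred.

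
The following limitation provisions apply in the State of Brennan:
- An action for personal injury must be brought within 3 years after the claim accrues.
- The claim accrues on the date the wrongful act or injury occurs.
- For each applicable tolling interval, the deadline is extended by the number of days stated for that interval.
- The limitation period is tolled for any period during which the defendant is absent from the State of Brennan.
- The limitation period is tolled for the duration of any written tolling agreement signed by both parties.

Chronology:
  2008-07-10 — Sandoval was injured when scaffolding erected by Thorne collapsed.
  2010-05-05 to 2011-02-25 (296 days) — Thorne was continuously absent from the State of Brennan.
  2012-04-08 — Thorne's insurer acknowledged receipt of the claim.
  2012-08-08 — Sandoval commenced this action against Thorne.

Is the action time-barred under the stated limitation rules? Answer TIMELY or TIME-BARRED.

The claim accrued on 2008-07-10, the date of the act.
3 years from 2008-07-10 is 2011-07-10.
The defendant's absence from the jurisdiction from 2010-05-05 to 2011-02-25 tolled the period for 296 days, extending the deadline to 2012-05-01.
Nothing else in the chronology tolls or restarts the period.
Filing on 2012-08-08 missed the 2012-05-01 deadline — the action is time-barred.

TIME-BARRED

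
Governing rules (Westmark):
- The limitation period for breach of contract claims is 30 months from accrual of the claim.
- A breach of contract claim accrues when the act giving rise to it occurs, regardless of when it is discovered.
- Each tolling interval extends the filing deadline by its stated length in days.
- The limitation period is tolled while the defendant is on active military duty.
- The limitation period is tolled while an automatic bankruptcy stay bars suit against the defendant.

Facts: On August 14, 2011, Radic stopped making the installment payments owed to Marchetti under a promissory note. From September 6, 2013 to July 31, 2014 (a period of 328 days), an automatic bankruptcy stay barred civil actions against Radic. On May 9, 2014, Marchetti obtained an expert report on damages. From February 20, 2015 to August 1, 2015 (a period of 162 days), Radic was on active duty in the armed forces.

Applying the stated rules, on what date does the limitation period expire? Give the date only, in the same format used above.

The claim accrued on August 14, 2011, the date of the act.
Adding the 30 months base period to August 14, 2011 gives a deadline of February 14, 2014, before any tolling.
Because the automatic bankruptcy stay ran from September 6, 2013 to July 31, 2014, the deadline is extended by 328 days to January 8, 2015.
The defendant's active military service starting February 20, 2015 came too late — the period had run on January 8, 2015 — and so does not extend the deadline.
None of the other events listed affects the running of the period under the stated rules.

January 8, 2015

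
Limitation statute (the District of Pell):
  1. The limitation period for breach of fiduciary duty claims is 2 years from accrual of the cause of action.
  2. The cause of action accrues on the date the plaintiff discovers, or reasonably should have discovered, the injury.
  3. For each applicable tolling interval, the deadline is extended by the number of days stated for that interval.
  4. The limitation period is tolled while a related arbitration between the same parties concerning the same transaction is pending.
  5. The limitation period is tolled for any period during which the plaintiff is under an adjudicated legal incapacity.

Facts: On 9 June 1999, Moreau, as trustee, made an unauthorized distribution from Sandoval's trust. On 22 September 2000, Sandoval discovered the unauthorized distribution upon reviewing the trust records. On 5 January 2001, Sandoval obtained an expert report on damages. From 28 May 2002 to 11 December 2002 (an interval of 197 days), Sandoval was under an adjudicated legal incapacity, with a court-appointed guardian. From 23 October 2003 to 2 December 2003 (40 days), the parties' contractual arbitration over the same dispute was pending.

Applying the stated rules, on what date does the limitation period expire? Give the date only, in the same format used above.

Accrual is tied to discovery, so the period began on 22 September 2000 rather than on 9 June 1999 when the act occurred.
2 years from 22 September 2000 is 22 September 2002.
The plaintiff's legal incapacity from 28 May 2002 to 11 December 2002 tolled the period for 197 days, extending the deadline to 7 April 2003.
The pending related arbitration starting 23 October 2003 came too late — the period had run on 7 April 2003 — and so does not extend the deadline.
Nothing else in the chronology tolls or restarts the period.

7 April 2003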